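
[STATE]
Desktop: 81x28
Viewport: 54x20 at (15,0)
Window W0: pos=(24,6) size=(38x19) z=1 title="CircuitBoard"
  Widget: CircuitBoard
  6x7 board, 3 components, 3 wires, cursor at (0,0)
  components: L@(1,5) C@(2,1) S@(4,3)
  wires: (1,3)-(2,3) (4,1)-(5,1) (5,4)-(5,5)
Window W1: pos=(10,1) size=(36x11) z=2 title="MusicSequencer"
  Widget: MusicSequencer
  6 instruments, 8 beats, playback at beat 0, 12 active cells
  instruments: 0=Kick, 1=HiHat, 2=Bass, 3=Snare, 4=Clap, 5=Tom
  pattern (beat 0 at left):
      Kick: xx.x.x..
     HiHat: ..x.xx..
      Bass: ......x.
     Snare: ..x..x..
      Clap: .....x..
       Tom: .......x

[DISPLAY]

                                                      
━━━━━━━━━━━━━━━━━━━━━━━━━━━━━━┓                       
icSequencer                   ┃                       
──────────────────────────────┨                       
  ▼1234567                    ┃                       
ck██·█·█··                    ┃                       
at··█·██··                    ┃━━━━━━━━━━━━━━━┓       
ss······█·                    ┃               ┃       
re··█··█··                    ┃───────────────┨       
ap·····█··                    ┃               ┃       
om·······█                    ┃               ┃       
━━━━━━━━━━━━━━━━━━━━━━━━━━━━━━┛               ┃       
         ┃1               ·       L           ┃       
         ┃                │                   ┃       
         ┃2       C       ·                   ┃       
         ┃                                    ┃       
         ┃3                                   ┃       
         ┃                                    ┃       
         ┃4       ·       S                   ┃       
         ┃        │                           ┃       


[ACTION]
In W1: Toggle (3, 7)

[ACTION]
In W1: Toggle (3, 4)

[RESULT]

                                                      
━━━━━━━━━━━━━━━━━━━━━━━━━━━━━━┓                       
icSequencer                   ┃                       
──────────────────────────────┨                       
  ▼1234567                    ┃                       
ck██·█·█··                    ┃                       
at··█·██··                    ┃━━━━━━━━━━━━━━━┓       
ss······█·                    ┃               ┃       
re··█·██·█                    ┃───────────────┨       
ap·····█··                    ┃               ┃       
om·······█                    ┃               ┃       
━━━━━━━━━━━━━━━━━━━━━━━━━━━━━━┛               ┃       
         ┃1               ·       L           ┃       
         ┃                │                   ┃       
         ┃2       C       ·                   ┃       
         ┃                                    ┃       
         ┃3                                   ┃       
         ┃                                    ┃       
         ┃4       ·       S                   ┃       
         ┃        │                           ┃       


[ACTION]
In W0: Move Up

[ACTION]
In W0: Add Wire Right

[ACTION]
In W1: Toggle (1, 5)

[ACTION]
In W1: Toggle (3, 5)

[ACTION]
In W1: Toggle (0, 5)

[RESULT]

                                                      
━━━━━━━━━━━━━━━━━━━━━━━━━━━━━━┓                       
icSequencer                   ┃                       
──────────────────────────────┨                       
  ▼1234567                    ┃                       
ck██·█····                    ┃                       
at··█·█···                    ┃━━━━━━━━━━━━━━━┓       
ss······█·                    ┃               ┃       
re··█·█··█                    ┃───────────────┨       
ap·····█··                    ┃               ┃       
om·······█                    ┃               ┃       
━━━━━━━━━━━━━━━━━━━━━━━━━━━━━━┛               ┃       
         ┃1               ·       L           ┃       
         ┃                │                   ┃       
         ┃2       C       ·                   ┃       
         ┃                                    ┃       
         ┃3                                   ┃       
         ┃                                    ┃       
         ┃4       ·       S                   ┃       
         ┃        │                           ┃       


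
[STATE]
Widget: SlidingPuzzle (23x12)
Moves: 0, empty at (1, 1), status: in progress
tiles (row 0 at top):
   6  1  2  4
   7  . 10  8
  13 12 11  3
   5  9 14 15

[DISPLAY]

┌────┬────┬────┬────┐  
│  6 │  1 │  2 │  4 │  
├────┼────┼────┼────┤  
│  7 │    │ 10 │  8 │  
├────┼────┼────┼────┤  
│ 13 │ 12 │ 11 │  3 │  
├────┼────┼────┼────┤  
│  5 │  9 │ 14 │ 15 │  
└────┴────┴────┴────┘  
Moves: 0               
                       
                       


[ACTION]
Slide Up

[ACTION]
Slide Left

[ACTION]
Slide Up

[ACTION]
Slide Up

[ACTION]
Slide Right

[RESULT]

┌────┬────┬────┬────┐  
│  6 │  1 │  2 │  4 │  
├────┼────┼────┼────┤  
│  7 │ 12 │ 10 │  8 │  
├────┼────┼────┼────┤  
│ 13 │ 11 │ 14 │  3 │  
├────┼────┼────┼────┤  
│  5 │    │  9 │ 15 │  
└────┴────┴────┴────┘  
Moves: 4               
                       
                       


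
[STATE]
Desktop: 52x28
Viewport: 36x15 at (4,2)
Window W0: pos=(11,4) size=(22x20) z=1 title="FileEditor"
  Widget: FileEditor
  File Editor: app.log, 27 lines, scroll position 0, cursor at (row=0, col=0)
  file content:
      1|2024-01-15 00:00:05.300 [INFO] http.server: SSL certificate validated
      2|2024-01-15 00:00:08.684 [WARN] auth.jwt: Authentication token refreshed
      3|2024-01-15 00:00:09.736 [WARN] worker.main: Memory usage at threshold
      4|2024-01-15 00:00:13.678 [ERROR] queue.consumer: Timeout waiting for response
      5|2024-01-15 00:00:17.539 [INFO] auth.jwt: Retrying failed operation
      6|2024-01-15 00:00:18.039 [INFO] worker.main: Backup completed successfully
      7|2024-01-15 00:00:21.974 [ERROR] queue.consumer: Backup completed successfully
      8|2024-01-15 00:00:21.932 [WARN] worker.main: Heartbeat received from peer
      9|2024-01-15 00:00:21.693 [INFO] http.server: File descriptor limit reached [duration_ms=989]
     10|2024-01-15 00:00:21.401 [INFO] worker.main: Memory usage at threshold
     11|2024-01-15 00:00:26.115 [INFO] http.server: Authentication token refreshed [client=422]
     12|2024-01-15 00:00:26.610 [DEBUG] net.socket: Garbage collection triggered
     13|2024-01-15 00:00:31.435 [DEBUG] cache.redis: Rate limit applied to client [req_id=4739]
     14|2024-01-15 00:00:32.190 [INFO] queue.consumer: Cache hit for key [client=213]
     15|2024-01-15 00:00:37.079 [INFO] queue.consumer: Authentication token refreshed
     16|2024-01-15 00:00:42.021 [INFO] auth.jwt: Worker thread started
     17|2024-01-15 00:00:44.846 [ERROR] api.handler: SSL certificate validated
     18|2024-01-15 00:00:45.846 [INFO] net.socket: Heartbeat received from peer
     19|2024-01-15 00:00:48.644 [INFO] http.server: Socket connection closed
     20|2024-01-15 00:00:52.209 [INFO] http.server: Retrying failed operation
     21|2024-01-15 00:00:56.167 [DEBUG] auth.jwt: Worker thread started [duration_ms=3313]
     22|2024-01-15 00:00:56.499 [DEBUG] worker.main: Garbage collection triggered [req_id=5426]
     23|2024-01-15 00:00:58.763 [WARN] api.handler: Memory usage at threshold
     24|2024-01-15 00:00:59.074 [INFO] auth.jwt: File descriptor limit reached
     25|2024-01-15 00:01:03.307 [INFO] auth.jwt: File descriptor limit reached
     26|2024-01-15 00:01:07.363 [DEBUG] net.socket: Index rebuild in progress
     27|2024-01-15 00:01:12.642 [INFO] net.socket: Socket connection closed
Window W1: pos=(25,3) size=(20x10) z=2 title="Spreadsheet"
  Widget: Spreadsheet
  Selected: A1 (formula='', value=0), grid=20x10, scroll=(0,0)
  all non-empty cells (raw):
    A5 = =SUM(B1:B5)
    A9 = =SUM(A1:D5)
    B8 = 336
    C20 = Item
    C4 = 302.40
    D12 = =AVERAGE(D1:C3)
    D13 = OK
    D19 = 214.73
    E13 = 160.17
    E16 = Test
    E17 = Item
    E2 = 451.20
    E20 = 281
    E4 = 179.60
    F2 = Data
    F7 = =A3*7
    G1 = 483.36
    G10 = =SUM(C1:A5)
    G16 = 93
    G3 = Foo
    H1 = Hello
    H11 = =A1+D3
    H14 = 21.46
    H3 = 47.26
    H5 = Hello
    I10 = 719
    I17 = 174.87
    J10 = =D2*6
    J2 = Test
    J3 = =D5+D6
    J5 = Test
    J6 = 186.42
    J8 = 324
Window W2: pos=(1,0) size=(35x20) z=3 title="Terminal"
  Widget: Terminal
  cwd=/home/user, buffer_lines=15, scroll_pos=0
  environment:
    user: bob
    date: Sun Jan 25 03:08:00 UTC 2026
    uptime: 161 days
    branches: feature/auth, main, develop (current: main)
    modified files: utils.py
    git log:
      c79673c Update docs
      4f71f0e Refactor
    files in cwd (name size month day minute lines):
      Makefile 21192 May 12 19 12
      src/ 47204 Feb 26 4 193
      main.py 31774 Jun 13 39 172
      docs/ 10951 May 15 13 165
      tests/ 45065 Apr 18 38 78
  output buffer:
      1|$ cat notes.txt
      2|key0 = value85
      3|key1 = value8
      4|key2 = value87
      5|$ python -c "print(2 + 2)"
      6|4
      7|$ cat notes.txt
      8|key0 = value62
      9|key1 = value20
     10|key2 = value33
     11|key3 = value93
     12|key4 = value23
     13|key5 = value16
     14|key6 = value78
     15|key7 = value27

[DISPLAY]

───────────────────────────────┨    
cat notes.txt                  ┃━━━━
y0 = value85                   ┃et  
y1 = value8                    ┃────
y2 = value87                   ┃    
python -c "print(2 + 2)"       ┃    
                               ┃----
cat notes.txt                  ┃0]  
y0 = value62                   ┃ 0  
y1 = value20                   ┃ 0  
y2 = value33                   ┃━━━━
y3 = value93                   ┃    
y4 = value23                   ┃    
y5 = value16                   ┃    
y6 = value78                   ┃    


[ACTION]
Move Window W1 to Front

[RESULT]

───────────────────────────────┨    
cat notes.txt        ┏━━━━━━━━━━━━━━
y0 = value85         ┃ Spreadsheet  
y1 = value8          ┠──────────────
y2 = value87         ┃A1:           
python -c "print(2 + ┃       A      
                     ┃--------------
cat notes.txt        ┃  1      [0]  
y0 = value62         ┃  2        0  
y1 = value20         ┃  3        0  
y2 = value33         ┗━━━━━━━━━━━━━━
y3 = value93                   ┃    
y4 = value23                   ┃    
y5 = value16                   ┃    
y6 = value78                   ┃    


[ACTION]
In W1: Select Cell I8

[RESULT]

───────────────────────────────┨    
cat notes.txt        ┏━━━━━━━━━━━━━━
y0 = value85         ┃ Spreadsheet  
y1 = value8          ┠──────────────
y2 = value87         ┃I8:           
python -c "print(2 + ┃       A      
                     ┃--------------
cat notes.txt        ┃  1        0  
y0 = value62         ┃  2        0  
y1 = value20         ┃  3        0  
y2 = value33         ┗━━━━━━━━━━━━━━
y3 = value93                   ┃    
y4 = value23                   ┃    
y5 = value16                   ┃    
y6 = value78                   ┃    


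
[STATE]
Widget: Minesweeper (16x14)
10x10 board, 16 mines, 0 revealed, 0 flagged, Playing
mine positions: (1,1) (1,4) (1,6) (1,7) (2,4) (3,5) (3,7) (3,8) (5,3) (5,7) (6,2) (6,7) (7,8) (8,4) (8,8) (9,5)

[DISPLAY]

■■■■■■■■■■      
■■■■■■■■■■      
■■■■■■■■■■      
■■■■■■■■■■      
■■■■■■■■■■      
■■■■■■■■■■      
■■■■■■■■■■      
■■■■■■■■■■      
■■■■■■■■■■      
■■■■■■■■■■      
                
                
                
                


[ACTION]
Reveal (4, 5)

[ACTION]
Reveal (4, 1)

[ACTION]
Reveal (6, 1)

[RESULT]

■■■■■■■■■■      
■■■■■■■■■■      
1112■■■■■■      
   1■■■■■■      
  11■1■■■■      
 12■■■■■■■      
 1■■■■■■■■      
 112■■■■■■      
   1■■■■■■      
   1■■■■■■      
                
                
                
                


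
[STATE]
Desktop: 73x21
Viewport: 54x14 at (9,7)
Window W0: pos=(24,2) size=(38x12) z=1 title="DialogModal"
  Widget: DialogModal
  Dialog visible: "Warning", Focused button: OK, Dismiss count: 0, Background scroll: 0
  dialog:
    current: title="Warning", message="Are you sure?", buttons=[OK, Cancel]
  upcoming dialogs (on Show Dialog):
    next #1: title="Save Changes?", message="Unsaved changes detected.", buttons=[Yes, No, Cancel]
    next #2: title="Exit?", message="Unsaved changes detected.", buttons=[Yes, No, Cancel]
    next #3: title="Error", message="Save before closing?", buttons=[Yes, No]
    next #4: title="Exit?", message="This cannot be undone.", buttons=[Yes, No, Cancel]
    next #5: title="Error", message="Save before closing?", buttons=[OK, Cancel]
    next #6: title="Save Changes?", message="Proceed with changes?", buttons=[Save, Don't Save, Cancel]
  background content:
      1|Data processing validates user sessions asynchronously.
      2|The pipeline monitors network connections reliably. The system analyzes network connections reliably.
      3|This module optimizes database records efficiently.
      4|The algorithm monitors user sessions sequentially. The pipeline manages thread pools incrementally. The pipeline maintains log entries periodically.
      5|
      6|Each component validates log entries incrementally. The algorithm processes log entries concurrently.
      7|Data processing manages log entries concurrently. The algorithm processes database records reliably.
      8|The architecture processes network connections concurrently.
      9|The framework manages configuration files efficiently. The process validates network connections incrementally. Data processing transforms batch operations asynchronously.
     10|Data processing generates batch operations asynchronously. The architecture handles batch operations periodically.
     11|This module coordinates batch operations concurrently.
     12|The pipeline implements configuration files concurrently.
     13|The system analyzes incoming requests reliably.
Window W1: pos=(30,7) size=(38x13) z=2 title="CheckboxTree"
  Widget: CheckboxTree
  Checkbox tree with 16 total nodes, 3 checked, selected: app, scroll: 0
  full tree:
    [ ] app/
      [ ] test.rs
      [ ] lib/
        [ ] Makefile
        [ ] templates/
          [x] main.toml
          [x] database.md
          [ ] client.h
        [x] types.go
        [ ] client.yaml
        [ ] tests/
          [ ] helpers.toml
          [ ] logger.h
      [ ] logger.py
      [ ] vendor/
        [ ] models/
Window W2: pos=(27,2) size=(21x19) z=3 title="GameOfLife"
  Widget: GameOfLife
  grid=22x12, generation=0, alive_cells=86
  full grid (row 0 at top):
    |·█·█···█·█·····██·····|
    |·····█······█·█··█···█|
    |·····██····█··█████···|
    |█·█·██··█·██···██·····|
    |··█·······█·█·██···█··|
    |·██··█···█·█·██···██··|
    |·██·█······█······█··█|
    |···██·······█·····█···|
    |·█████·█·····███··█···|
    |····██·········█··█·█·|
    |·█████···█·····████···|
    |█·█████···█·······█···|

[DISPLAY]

               ┃Th┃····█······█·█··█··┃━━━━━━━━━━━━━━━
               ┃Th┃····██····█··█████·┃               
               ┃  ┃·█·██··█·██···██···┃───────────────
               ┃Ea┃·█·······█·█·██···█┃               
               ┃Da┃██··█···█·█·██···██┃               
               ┃Th┃██·█······█······█·┃               
               ┗━━┃··██·······█·····█·┃               
                  ┃█████·█·····███··█·┃s/             
                  ┃···██·········█··█·┃oml            
                  ┃█████···█·····████·┃se.md          
                  ┃·█████···█·······█·┃.h             
                  ┃                   ┃               
                  ┃                   ┃━━━━━━━━━━━━━━━
                  ┗━━━━━━━━━━━━━━━━━━━┛               


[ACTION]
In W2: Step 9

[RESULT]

               ┃Th┃·················█·┃━━━━━━━━━━━━━━━
               ┃Th┃·····█····█····███·┃               
               ┃  ┃····█·█··█·█···█···┃───────────────
               ┃Ea┃····██··██··██·███·┃               
               ┃Da┃···········██····██┃               
               ┃Th┃·········█·········┃               
               ┗━━┃··········██····█·█┃               
                  ┃··········█····███·┃s/             
                  ┃··············█··█·┃oml            
                  ┃··············█····┃se.md          
                  ┃···············████┃.h             
                  ┃                   ┃               
                  ┃                   ┃━━━━━━━━━━━━━━━
                  ┗━━━━━━━━━━━━━━━━━━━┛               


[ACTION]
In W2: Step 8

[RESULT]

               ┃Th┃····██··█······███·┃━━━━━━━━━━━━━━━
               ┃Th┃····██···█·····█·█·┃               
               ┃  ┃···██····█····██·██┃───────────────
               ┃Ea┃····█·█·····███····┃               
               ┃Da┃·····█···█····█···█┃               
               ┃Th┃······█···██·█·····┃               
               ┗━━┃·······█·█··██·····┃               
                  ┃········█·····██···┃s/             
                  ┃··············███··┃oml            
                  ┃·············█·█·█·┃se.md          
                  ┃···················┃.h             
                  ┃                   ┃               
                  ┃                   ┃━━━━━━━━━━━━━━━
                  ┗━━━━━━━━━━━━━━━━━━━┛               


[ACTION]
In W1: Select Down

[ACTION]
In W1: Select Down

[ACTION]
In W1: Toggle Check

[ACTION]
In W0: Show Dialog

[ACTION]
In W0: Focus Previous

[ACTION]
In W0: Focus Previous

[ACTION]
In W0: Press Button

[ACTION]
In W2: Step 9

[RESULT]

               ┃Th┃···················┃━━━━━━━━━━━━━━━
               ┃Th┃···················┃               
               ┃  ┃···················┃───────────────
               ┃Ea┃···················┃               
               ┃Da┃·······█···········┃               
               ┃Th┃······█·█····██····┃               
               ┗━━┃······█·█··········┃               
                  ┃·······█········█··┃s/             
                  ┃················█··┃oml            
                  ┃·················█·┃se.md          
                  ┃···················┃.h             
                  ┃                   ┃               
                  ┃                   ┃━━━━━━━━━━━━━━━
                  ┗━━━━━━━━━━━━━━━━━━━┛               


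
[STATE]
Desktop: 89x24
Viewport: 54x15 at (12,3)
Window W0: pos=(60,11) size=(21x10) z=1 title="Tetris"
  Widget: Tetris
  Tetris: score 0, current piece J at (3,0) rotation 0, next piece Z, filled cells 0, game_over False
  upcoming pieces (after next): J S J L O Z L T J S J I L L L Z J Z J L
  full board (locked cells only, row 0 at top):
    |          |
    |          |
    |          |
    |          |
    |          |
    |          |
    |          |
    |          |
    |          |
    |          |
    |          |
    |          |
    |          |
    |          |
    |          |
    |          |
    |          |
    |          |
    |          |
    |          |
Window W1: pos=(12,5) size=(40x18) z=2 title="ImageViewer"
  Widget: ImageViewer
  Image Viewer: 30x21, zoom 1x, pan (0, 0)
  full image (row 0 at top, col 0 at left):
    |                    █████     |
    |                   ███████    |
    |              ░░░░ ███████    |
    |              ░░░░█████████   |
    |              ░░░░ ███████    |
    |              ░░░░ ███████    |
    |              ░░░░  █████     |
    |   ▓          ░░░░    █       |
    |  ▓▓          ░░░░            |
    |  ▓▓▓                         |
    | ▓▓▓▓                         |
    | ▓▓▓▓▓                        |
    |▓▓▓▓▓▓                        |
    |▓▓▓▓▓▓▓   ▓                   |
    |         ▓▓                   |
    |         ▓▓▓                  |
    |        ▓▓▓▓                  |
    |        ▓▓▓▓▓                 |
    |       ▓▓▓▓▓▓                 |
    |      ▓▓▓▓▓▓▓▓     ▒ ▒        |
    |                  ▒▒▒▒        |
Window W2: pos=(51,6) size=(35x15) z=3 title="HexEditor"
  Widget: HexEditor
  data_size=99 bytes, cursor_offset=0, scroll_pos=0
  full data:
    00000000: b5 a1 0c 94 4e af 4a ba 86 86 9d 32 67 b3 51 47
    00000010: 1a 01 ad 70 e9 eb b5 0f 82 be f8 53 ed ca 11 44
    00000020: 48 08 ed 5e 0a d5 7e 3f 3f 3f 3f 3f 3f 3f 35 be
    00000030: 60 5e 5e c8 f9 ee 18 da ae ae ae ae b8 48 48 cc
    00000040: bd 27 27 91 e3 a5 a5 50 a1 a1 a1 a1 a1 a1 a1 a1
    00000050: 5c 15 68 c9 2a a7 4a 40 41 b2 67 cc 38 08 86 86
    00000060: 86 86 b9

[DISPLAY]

                                                      
                                                      
┏━━━━━━━━━━━━━━━━━━━━━━━━━━━━━━━━━━━━━━┓              
┃ ImageViewer                          ┏━━━━━━━━━━━━━━
┠──────────────────────────────────────┃ HexEditor    
┃                    █████             ┠──────────────
┃                   ███████            ┃00000000  B5 a
┃              ░░░░ ███████            ┃00000010  1a 0
┃              ░░░░█████████           ┃00000020  48 0
┃              ░░░░ ███████            ┃00000030  60 5
┃              ░░░░ ███████            ┃00000040  bd 2
┃              ░░░░  █████             ┃00000050  5c 1
┃   ▓          ░░░░    █               ┃00000060  86 8
┃  ▓▓          ░░░░                    ┃              
┃  ▓▓▓                                 ┃              


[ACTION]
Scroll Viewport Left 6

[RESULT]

                                                      
                                                      
      ┏━━━━━━━━━━━━━━━━━━━━━━━━━━━━━━━━━━━━━━┓        
      ┃ ImageViewer                          ┏━━━━━━━━
      ┠──────────────────────────────────────┃ HexEdit
      ┃                    █████             ┠────────
      ┃                   ███████            ┃00000000
      ┃              ░░░░ ███████            ┃00000010
      ┃              ░░░░█████████           ┃00000020
      ┃              ░░░░ ███████            ┃00000030
      ┃              ░░░░ ███████            ┃00000040
      ┃              ░░░░  █████             ┃00000050
      ┃   ▓          ░░░░    █               ┃00000060
      ┃  ▓▓          ░░░░                    ┃        
      ┃  ▓▓▓                                 ┃        


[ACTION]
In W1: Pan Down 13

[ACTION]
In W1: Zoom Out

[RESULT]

                                                      
                                                      
      ┏━━━━━━━━━━━━━━━━━━━━━━━━━━━━━━━━━━━━━━┓        
      ┃ ImageViewer                          ┏━━━━━━━━
      ┠──────────────────────────────────────┃ HexEdit
      ┃▓▓▓▓▓▓▓   ▓                           ┠────────
      ┃         ▓▓                           ┃00000000
      ┃         ▓▓▓                          ┃00000010
      ┃        ▓▓▓▓                          ┃00000020
      ┃        ▓▓▓▓▓                         ┃00000030
      ┃       ▓▓▓▓▓▓                         ┃00000040
      ┃      ▓▓▓▓▓▓▓▓     ▒ ▒                ┃00000050
      ┃                  ▒▒▒▒                ┃00000060
      ┃                                      ┃        
      ┃                                      ┃        


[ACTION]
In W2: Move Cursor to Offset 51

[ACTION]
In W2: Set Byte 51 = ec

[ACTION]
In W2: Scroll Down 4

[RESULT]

                                                      
                                                      
      ┏━━━━━━━━━━━━━━━━━━━━━━━━━━━━━━━━━━━━━━┓        
      ┃ ImageViewer                          ┏━━━━━━━━
      ┠──────────────────────────────────────┃ HexEdit
      ┃▓▓▓▓▓▓▓   ▓                           ┠────────
      ┃         ▓▓                           ┃00000040
      ┃         ▓▓▓                          ┃00000050
      ┃        ▓▓▓▓                          ┃00000060
      ┃        ▓▓▓▓▓                         ┃        
      ┃       ▓▓▓▓▓▓                         ┃        
      ┃      ▓▓▓▓▓▓▓▓     ▒ ▒                ┃        
      ┃                  ▒▒▒▒                ┃        
      ┃                                      ┃        
      ┃                                      ┃        


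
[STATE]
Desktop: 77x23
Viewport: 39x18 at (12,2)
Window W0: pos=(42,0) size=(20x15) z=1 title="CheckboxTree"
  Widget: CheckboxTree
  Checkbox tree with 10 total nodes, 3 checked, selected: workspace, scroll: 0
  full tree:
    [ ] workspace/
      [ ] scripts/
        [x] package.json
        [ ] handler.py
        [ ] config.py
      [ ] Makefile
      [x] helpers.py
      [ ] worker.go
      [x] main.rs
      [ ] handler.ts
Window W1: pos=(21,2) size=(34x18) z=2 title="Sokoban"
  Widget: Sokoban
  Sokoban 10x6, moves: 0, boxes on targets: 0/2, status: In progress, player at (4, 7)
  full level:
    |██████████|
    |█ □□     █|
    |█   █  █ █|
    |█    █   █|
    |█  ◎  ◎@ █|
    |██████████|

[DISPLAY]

         ┏━━━━━━━━━━━━━━━━━━━━━━━━━━━━━
         ┃ Sokoban                     
         ┠─────────────────────────────
         ┃██████████                   
         ┃█ □□     █                   
         ┃█   █  █ █                   
         ┃█    █   █                   
         ┃█  ◎  ◎@ █                   
         ┃██████████                   
         ┃Moves: 0  0/2                
         ┃                             
         ┃                             
         ┃                             
         ┃                             
         ┃                             
         ┃                             
         ┃                             
         ┗━━━━━━━━━━━━━━━━━━━━━━━━━━━━━


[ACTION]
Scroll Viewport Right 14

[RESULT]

━━━━━━━━━━━━━━━━━━━━━━━━━━━━┓──────┨   
oban                        ┃ce/   ┃   
────────────────────────────┨ts/   ┃   
██████                      ┃kage.j┃   
     █                      ┃dler.p┃   
█  █ █                      ┃fig.py┃   
 █   █                      ┃ile   ┃   
  ◎@ █                      ┃rs.py ┃   
██████                      ┃r.go  ┃   
s: 0  0/2                   ┃rs    ┃   
                            ┃er.ts ┃   
                            ┃      ┃   
                            ┃━━━━━━┛   
                            ┃          
                            ┃          
                            ┃          
                            ┃          
━━━━━━━━━━━━━━━━━━━━━━━━━━━━┛          


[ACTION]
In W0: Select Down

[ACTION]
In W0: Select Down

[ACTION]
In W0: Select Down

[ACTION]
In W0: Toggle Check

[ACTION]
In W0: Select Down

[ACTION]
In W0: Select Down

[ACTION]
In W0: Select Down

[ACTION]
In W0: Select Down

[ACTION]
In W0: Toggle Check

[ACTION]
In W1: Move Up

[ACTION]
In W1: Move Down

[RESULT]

━━━━━━━━━━━━━━━━━━━━━━━━━━━━┓──────┨   
oban                        ┃ce/   ┃   
────────────────────────────┨ts/   ┃   
██████                      ┃kage.j┃   
     █                      ┃dler.p┃   
█  █ █                      ┃fig.py┃   
 █   █                      ┃ile   ┃   
  ◎@ █                      ┃rs.py ┃   
██████                      ┃r.go  ┃   
s: 2  0/2                   ┃rs    ┃   
                            ┃er.ts ┃   
                            ┃      ┃   
                            ┃━━━━━━┛   
                            ┃          
                            ┃          
                            ┃          
                            ┃          
━━━━━━━━━━━━━━━━━━━━━━━━━━━━┛          


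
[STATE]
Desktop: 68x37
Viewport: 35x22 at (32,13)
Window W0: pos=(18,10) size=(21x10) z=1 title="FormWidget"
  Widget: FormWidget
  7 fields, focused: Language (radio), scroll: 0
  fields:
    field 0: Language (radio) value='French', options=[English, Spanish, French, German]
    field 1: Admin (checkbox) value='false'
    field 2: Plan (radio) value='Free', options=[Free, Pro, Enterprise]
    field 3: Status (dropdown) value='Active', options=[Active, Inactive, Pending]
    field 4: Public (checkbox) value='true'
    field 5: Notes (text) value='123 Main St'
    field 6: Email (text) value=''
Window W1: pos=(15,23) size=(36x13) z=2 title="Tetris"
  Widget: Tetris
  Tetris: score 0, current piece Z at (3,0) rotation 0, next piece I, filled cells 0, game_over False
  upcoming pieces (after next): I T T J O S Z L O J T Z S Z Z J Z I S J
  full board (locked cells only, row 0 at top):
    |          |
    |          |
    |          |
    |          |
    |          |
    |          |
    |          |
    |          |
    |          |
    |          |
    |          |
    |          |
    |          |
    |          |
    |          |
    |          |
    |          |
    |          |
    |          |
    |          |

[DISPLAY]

 ( ) E┃                            
 [ ]  ┃                            
 (●) F┃                            
 [Ac▼]┃                            
 [x]  ┃                            
 [123]┃                            
━━━━━━┛                            
                                   
                                   
                                   
━━━━━━━━━━━━━━━━━━┓                
                  ┃                
──────────────────┨                
                  ┃                
                  ┃                
                  ┃                
                  ┃                
                  ┃                
                  ┃                
:                 ┃                
                  ┃                
                  ┃                


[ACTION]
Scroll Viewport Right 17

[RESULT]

( ) E┃                             
[ ]  ┃                             
(●) F┃                             
[Ac▼]┃                             
[x]  ┃                             
[123]┃                             
━━━━━┛                             
                                   
                                   
                                   
━━━━━━━━━━━━━━━━━┓                 
                 ┃                 
─────────────────┨                 
                 ┃                 
                 ┃                 
                 ┃                 
                 ┃                 
                 ┃                 
                 ┃                 
                 ┃                 
                 ┃                 
                 ┃                 


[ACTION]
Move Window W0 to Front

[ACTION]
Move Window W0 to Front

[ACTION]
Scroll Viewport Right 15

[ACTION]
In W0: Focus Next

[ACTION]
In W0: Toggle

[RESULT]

( ) E┃                             
[x]  ┃                             
(●) F┃                             
[Ac▼]┃                             
[x]  ┃                             
[123]┃                             
━━━━━┛                             
                                   
                                   
                                   
━━━━━━━━━━━━━━━━━┓                 
                 ┃                 
─────────────────┨                 
                 ┃                 
                 ┃                 
                 ┃                 
                 ┃                 
                 ┃                 
                 ┃                 
                 ┃                 
                 ┃                 
                 ┃                 


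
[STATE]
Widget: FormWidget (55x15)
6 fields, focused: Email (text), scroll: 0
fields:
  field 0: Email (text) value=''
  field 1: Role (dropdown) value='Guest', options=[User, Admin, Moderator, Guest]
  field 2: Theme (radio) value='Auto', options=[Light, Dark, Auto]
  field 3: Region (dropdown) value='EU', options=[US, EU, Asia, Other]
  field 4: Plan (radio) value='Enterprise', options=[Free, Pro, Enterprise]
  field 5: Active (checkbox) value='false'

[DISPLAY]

> Email:      [                                       ]
  Role:       [Guest                                 ▼]
  Theme:      ( ) Light  ( ) Dark  (●) Auto            
  Region:     [EU                                    ▼]
  Plan:       ( ) Free  ( ) Pro  (●) Enterprise        
  Active:     [ ]                                      
                                                       
                                                       
                                                       
                                                       
                                                       
                                                       
                                                       
                                                       
                                                       


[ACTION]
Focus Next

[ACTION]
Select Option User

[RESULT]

  Email:      [                                       ]
> Role:       [User                                  ▼]
  Theme:      ( ) Light  ( ) Dark  (●) Auto            
  Region:     [EU                                    ▼]
  Plan:       ( ) Free  ( ) Pro  (●) Enterprise        
  Active:     [ ]                                      
                                                       
                                                       
                                                       
                                                       
                                                       
                                                       
                                                       
                                                       
                                                       


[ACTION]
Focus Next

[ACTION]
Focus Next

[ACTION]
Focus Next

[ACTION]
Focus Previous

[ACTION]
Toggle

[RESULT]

  Email:      [                                       ]
  Role:       [User                                  ▼]
  Theme:      ( ) Light  ( ) Dark  (●) Auto            
> Region:     [EU                                    ▼]
  Plan:       ( ) Free  ( ) Pro  (●) Enterprise        
  Active:     [ ]                                      
                                                       
                                                       
                                                       
                                                       
                                                       
                                                       
                                                       
                                                       
                                                       
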